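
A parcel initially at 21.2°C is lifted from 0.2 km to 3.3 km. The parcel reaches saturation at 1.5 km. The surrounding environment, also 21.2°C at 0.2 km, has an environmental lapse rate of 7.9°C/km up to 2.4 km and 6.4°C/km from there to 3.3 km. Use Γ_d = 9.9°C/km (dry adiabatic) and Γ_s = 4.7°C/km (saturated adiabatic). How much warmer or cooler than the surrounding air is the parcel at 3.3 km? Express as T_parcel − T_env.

+1.81°C (parcel warmer than environment)

Parcel:
  Dry to 1500 m: -9.9 × 1.3 km = -12.87°C, so T = 8.33°C.
  Saturated to 3300 m: -4.7 × 1.8 km = -8.46°C, so T = -0.13°C.
Environment:
  Environment, lower layer to 2400 m: -7.9 × 2.2 km = -17.38°C, so T = 3.82°C.
  Environment, upper layer to 3300 m: -6.4 × 0.9 km = -5.76°C, so T = -1.94°C.
T_parcel − T_env = -0.13 − (-1.94) = +1.81°C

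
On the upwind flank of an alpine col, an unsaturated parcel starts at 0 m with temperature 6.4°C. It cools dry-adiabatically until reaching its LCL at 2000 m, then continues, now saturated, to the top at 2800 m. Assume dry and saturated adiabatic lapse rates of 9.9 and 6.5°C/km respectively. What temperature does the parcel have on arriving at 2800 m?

Dry to 2000 m: -9.9 × 2 km = -19.8°C, so T = -13.4°C.
Saturated to 2800 m: -6.5 × 0.8 km = -5.2°C, so T = -18.6°C.

-18.6°C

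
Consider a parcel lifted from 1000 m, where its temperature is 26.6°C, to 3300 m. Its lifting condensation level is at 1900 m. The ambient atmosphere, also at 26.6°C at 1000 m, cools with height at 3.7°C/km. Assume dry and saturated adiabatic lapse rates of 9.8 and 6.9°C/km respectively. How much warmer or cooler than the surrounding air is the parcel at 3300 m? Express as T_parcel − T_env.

Parcel:
  From 1000 m to 1900 m (dry): cools by 9.8 × 0.9 = 8.82°C, giving 17.78°C.
  From 1900 m to 3300 m (saturated): cools by 6.9 × 1.4 = 9.66°C, giving 8.12°C.
Environment:
  From 1000 m to 3300 m (environment): cools by 3.7 × 2.3 = 8.51°C, giving 18.09°C.
T_parcel − T_env = 8.12 − 18.09 = -9.97°C

-9.97°C (parcel cooler than environment)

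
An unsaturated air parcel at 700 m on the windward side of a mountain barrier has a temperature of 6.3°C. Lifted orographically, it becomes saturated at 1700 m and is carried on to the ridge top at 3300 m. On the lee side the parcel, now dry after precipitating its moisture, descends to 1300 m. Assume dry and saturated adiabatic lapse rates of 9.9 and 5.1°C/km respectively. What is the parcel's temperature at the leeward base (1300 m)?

8.04°C

From 700 m to 1700 m (dry): cools by 9.9 × 1 = 9.9°C, giving -3.6°C.
From 1700 m to 3300 m (saturated): cools by 5.1 × 1.6 = 8.16°C, giving -11.76°C.
From 3300 m to 1300 m (dry descent): warms by 9.9 × 2 = 19.8°C, giving 8.04°C.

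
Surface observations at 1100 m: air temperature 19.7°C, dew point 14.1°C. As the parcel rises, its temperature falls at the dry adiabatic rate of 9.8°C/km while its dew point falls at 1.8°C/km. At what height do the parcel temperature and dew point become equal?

1800 m

T and T_d converge at 9.8 − 1.8 = 8°C per km
Height above start = (19.7 − 14.1) / 8 = 0.7 km
LCL altitude = 1100 m + 700 m = 1800 m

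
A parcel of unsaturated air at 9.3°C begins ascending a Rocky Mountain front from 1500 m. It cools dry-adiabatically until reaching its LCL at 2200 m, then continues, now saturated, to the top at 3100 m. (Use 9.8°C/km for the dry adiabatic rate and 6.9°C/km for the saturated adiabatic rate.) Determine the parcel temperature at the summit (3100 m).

1500 → 2200 m (dry, 9.8°C/km): ΔT = -9.8 × 0.7 = -6.86°C → T = 2.44°C
2200 → 3100 m (saturated, 6.9°C/km): ΔT = -6.9 × 0.9 = -6.21°C → T = -3.77°C

-3.77°C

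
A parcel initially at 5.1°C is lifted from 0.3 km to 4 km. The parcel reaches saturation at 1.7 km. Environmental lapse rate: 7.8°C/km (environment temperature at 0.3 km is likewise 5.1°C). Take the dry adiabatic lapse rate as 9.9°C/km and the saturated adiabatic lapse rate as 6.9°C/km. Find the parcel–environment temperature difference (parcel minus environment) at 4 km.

-0.87°C (parcel cooler than environment)

Parcel:
  300 → 1700 m (dry, 9.9°C/km): ΔT = -9.9 × 1.4 = -13.86°C → T = -8.76°C
  1700 → 4000 m (saturated, 6.9°C/km): ΔT = -6.9 × 2.3 = -15.87°C → T = -24.63°C
Environment:
  300 → 4000 m (environment, 7.8°C/km): ΔT = -7.8 × 3.7 = -28.86°C → T = -23.76°C
T_parcel − T_env = -24.63 − (-23.76) = -0.87°C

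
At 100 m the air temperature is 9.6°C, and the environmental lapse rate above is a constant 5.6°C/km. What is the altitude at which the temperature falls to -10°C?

Height above start = (9.6 − (-10)) / 5.6 = 3.5 km
Altitude = 100 m + 3500 m = 3600 m

3600 m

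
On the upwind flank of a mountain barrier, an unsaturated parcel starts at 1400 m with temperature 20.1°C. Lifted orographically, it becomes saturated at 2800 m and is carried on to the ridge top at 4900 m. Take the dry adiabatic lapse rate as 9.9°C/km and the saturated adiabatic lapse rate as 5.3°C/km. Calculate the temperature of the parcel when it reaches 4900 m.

1400–2800 m, dry: Δz = 1.4 km ⇒ ΔT = -13.86°C; T = 6.24°C
2800–4900 m, saturated: Δz = 2.1 km ⇒ ΔT = -11.13°C; T = -4.89°C

-4.89°C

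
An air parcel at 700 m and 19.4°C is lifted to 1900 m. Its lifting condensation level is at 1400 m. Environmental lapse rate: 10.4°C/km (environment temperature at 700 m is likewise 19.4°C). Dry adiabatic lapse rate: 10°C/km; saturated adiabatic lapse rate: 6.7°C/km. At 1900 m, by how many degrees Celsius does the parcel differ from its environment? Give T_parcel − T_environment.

Parcel:
  700 → 1400 m (dry, 10°C/km): ΔT = -10 × 0.7 = -7°C → T = 12.4°C
  1400 → 1900 m (saturated, 6.7°C/km): ΔT = -6.7 × 0.5 = -3.35°C → T = 9.05°C
Environment:
  700 → 1900 m (environment, 10.4°C/km): ΔT = -10.4 × 1.2 = -12.48°C → T = 6.92°C
T_parcel − T_env = 9.05 − 6.92 = +2.13°C

+2.13°C (parcel warmer than environment)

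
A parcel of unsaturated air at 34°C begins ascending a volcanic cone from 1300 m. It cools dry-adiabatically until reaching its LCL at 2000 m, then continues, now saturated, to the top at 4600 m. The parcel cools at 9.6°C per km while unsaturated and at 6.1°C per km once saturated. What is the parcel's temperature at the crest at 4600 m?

From 1300 m to 2000 m (dry): cools by 9.6 × 0.7 = 6.72°C, giving 27.28°C.
From 2000 m to 4600 m (saturated): cools by 6.1 × 2.6 = 15.86°C, giving 11.42°C.

11.42°C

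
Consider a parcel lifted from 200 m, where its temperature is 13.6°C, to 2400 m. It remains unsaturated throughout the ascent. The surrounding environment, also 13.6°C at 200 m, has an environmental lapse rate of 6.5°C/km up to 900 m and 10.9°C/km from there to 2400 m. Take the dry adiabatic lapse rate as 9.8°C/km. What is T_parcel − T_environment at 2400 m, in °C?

Parcel:
  Dry to 2400 m: -9.8 × 2.2 km = -21.56°C, so T = -7.96°C.
Environment:
  Environment, lower layer to 900 m: -6.5 × 0.7 km = -4.55°C, so T = 9.05°C.
  Environment, upper layer to 2400 m: -10.9 × 1.5 km = -16.35°C, so T = -7.3°C.
T_parcel − T_env = -7.96 − (-7.3) = -0.66°C

-0.66°C (parcel cooler than environment)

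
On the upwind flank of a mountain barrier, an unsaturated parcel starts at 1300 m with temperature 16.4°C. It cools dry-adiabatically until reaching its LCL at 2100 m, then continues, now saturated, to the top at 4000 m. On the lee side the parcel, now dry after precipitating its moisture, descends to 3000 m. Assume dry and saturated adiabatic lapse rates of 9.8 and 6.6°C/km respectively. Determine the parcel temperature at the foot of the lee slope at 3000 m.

5.82°C

1300–2100 m, dry: Δz = 0.8 km ⇒ ΔT = -7.84°C; T = 8.56°C
2100–4000 m, saturated: Δz = 1.9 km ⇒ ΔT = -12.54°C; T = -3.98°C
4000–3000 m, dry descent: Δz = 1 km ⇒ ΔT = +9.8°C; T = 5.82°C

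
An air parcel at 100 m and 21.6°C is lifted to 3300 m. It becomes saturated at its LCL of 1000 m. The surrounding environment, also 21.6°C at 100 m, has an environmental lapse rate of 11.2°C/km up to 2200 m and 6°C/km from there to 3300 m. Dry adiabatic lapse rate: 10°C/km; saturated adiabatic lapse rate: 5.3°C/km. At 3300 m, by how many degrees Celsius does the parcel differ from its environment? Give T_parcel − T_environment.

+8.93°C (parcel warmer than environment)

Parcel:
  From 100 m to 1000 m (dry): cools by 10 × 0.9 = 9°C, giving 12.6°C.
  From 1000 m to 3300 m (saturated): cools by 5.3 × 2.3 = 12.19°C, giving 0.41°C.
Environment:
  From 100 m to 2200 m (environment, lower layer): cools by 11.2 × 2.1 = 23.52°C, giving -1.92°C.
  From 2200 m to 3300 m (environment, upper layer): cools by 6 × 1.1 = 6.6°C, giving -8.52°C.
T_parcel − T_env = 0.41 − (-8.52) = +8.93°C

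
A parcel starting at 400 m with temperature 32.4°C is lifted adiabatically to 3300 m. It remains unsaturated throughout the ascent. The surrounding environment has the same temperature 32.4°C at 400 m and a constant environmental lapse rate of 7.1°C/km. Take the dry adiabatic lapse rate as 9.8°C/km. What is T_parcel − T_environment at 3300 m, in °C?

-7.83°C (parcel cooler than environment)

Parcel:
  Dry to 3300 m: -9.8 × 2.9 km = -28.42°C, so T = 3.98°C.
Environment:
  Environment to 3300 m: -7.1 × 2.9 km = -20.59°C, so T = 11.81°C.
T_parcel − T_env = 3.98 − 11.81 = -7.83°C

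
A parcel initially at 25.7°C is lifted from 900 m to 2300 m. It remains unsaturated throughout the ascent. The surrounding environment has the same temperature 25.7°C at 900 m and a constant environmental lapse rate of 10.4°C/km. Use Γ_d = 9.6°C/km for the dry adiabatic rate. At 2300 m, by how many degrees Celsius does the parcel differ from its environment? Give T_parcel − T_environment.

+1.12°C (parcel warmer than environment)

Parcel:
  Dry to 2300 m: -9.6 × 1.4 km = -13.44°C, so T = 12.26°C.
Environment:
  Environment to 2300 m: -10.4 × 1.4 km = -14.56°C, so T = 11.14°C.
T_parcel − T_env = 12.26 − 11.14 = +1.12°C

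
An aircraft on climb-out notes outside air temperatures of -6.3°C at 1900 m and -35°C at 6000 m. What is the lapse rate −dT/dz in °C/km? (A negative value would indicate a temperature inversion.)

7°C/km

Γ = −ΔT/Δz = (-6.3 − (-35)) / (6000 − 1900) m
  = 28.7°C / 4.1 km = 7°C/km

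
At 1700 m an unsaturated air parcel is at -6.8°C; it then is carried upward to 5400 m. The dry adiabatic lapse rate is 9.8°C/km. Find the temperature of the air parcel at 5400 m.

-43.06°C

Dry adiabatic to 5400 m: -9.8 × 3.7 km = -36.26°C, so T = -43.06°C.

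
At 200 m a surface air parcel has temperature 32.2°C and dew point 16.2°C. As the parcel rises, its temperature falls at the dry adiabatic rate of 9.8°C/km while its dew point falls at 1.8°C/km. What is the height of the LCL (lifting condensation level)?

T and T_d converge at 9.8 − 1.8 = 8°C per km
Height above start = (32.2 − 16.2) / 8 = 2 km
LCL altitude = 200 m + 2000 m = 2200 m

2200 m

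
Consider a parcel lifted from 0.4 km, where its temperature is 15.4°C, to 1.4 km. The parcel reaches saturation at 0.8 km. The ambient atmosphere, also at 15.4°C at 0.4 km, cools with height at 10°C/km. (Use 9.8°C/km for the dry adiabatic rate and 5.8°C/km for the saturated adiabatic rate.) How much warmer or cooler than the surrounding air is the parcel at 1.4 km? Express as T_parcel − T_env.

Parcel:
  400–800 m, dry: Δz = 0.4 km ⇒ ΔT = -3.92°C; T = 11.48°C
  800–1400 m, saturated: Δz = 0.6 km ⇒ ΔT = -3.48°C; T = 8°C
Environment:
  400–1400 m, environment: Δz = 1 km ⇒ ΔT = -10°C; T = 5.4°C
T_parcel − T_env = 8 − 5.4 = +2.6°C

+2.6°C (parcel warmer than environment)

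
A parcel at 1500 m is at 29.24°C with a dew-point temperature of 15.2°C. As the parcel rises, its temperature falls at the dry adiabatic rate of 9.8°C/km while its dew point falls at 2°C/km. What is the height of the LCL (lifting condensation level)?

T and T_d converge at 9.8 − 2 = 7.8°C per km
Height above start = (29.24 − 15.2) / 7.8 = 1.8 km
LCL altitude = 1500 m + 1800 m = 3300 m

3300 m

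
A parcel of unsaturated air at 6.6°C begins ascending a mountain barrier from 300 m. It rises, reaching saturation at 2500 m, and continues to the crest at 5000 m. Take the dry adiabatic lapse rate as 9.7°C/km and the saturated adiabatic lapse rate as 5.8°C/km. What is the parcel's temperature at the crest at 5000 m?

300 → 2500 m (dry, 9.7°C/km): ΔT = -9.7 × 2.2 = -21.34°C → T = -14.74°C
2500 → 5000 m (saturated, 5.8°C/km): ΔT = -5.8 × 2.5 = -14.5°C → T = -29.24°C

-29.24°C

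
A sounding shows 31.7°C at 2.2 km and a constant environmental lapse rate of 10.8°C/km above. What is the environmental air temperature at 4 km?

Environmental to 4000 m: -10.8 × 1.8 km = -19.44°C, so T = 12.26°C.

12.26°C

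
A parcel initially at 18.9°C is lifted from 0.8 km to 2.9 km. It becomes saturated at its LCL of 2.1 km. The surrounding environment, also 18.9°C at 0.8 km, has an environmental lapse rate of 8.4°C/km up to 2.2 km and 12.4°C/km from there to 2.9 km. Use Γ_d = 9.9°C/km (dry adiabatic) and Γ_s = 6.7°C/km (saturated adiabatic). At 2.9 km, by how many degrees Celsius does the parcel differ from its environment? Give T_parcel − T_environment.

Parcel:
  Dry to 2100 m: -9.9 × 1.3 km = -12.87°C, so T = 6.03°C.
  Saturated to 2900 m: -6.7 × 0.8 km = -5.36°C, so T = 0.67°C.
Environment:
  Environment, lower layer to 2200 m: -8.4 × 1.4 km = -11.76°C, so T = 7.14°C.
  Environment, upper layer to 2900 m: -12.4 × 0.7 km = -8.68°C, so T = -1.54°C.
T_parcel − T_env = 0.67 − (-1.54) = +2.21°C

+2.21°C (parcel warmer than environment)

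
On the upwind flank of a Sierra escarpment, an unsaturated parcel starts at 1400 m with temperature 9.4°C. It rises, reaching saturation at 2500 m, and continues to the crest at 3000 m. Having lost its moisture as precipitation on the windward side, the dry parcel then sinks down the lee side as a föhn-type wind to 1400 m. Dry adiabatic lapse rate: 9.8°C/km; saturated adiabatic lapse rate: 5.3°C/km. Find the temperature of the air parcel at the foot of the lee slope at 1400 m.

11.65°C

1400 → 2500 m (dry, 9.8°C/km): ΔT = -9.8 × 1.1 = -10.78°C → T = -1.38°C
2500 → 3000 m (saturated, 5.3°C/km): ΔT = -5.3 × 0.5 = -2.65°C → T = -4.03°C
3000 → 1400 m (dry descent, 9.8°C/km): ΔT = +9.8 × 1.6 = +15.68°C → T = 11.65°C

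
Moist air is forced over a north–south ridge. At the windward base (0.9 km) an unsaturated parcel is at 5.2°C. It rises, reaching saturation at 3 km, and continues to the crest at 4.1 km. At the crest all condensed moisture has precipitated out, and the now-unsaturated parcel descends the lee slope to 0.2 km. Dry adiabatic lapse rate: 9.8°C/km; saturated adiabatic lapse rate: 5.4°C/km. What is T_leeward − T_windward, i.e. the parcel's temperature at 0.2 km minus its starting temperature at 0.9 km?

From 900 m to 3000 m (dry): cools by 9.8 × 2.1 = 20.58°C, giving -15.38°C.
From 3000 m to 4100 m (saturated): cools by 5.4 × 1.1 = 5.94°C, giving -21.32°C.
From 4100 m to 200 m (dry descent): warms by 9.8 × 3.9 = 38.22°C, giving 16.9°C.
Net change vs windward start: 16.9 − 5.2 = +11.7°C

+11.7°C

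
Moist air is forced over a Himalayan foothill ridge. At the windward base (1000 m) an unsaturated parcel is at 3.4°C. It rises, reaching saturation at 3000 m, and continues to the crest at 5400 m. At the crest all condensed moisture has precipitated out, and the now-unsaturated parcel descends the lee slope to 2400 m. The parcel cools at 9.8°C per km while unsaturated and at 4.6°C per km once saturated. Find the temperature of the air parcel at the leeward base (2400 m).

2.16°C

1000–3000 m, dry: Δz = 2 km ⇒ ΔT = -19.6°C; T = -16.2°C
3000–5400 m, saturated: Δz = 2.4 km ⇒ ΔT = -11.04°C; T = -27.24°C
5400–2400 m, dry descent: Δz = 3 km ⇒ ΔT = +29.4°C; T = 2.16°C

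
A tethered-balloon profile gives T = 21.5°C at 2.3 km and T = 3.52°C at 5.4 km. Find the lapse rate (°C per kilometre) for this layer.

5.8°C/km

Γ = −ΔT/Δz = (21.5 − 3.52) / (5400 − 2300) m
  = 17.98°C / 3.1 km = 5.8°C/km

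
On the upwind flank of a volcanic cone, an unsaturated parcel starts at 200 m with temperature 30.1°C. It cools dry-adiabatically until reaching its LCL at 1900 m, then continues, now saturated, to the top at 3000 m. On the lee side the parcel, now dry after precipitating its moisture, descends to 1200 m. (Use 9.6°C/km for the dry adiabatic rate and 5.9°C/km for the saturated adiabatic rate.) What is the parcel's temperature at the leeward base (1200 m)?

Dry to 1900 m: -9.6 × 1.7 km = -16.32°C, so T = 13.78°C.
Saturated to 3000 m: -5.9 × 1.1 km = -6.49°C, so T = 7.29°C.
Dry descent to 1200 m: +9.6 × 1.8 km = +17.28°C, so T = 24.57°C.

24.57°C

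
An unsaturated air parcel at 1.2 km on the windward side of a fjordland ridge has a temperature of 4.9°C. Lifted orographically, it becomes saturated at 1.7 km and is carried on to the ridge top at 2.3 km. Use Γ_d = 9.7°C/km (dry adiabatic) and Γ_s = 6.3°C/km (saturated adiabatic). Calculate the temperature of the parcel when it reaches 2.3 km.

1200–1700 m, dry: Δz = 0.5 km ⇒ ΔT = -4.85°C; T = 0.05°C
1700–2300 m, saturated: Δz = 0.6 km ⇒ ΔT = -3.78°C; T = -3.73°C

-3.73°C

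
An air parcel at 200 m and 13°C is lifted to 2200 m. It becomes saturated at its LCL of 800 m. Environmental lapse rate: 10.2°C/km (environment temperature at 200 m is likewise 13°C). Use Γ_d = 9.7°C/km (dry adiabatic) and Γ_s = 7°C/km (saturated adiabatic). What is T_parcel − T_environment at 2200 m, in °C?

+4.78°C (parcel warmer than environment)

Parcel:
  200–800 m, dry: Δz = 0.6 km ⇒ ΔT = -5.82°C; T = 7.18°C
  800–2200 m, saturated: Δz = 1.4 km ⇒ ΔT = -9.8°C; T = -2.62°C
Environment:
  200–2200 m, environment: Δz = 2 km ⇒ ΔT = -20.4°C; T = -7.4°C
T_parcel − T_env = -2.62 − (-7.4) = +4.78°C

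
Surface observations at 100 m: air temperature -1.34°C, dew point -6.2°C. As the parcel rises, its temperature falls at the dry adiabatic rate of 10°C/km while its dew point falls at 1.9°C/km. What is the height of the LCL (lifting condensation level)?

T and T_d converge at 10 − 1.9 = 8.1°C per km
Height above start = (-1.34 − (-6.2)) / 8.1 = 0.6 km
LCL altitude = 100 m + 600 m = 700 m

700 m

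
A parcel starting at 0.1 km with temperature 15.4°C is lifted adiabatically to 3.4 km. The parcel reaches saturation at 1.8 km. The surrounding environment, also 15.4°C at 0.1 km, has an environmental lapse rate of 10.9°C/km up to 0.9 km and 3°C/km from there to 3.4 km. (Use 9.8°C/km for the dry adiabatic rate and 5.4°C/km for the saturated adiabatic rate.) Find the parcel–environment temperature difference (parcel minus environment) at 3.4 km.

Parcel:
  100 → 1800 m (dry, 9.8°C/km): ΔT = -9.8 × 1.7 = -16.66°C → T = -1.26°C
  1800 → 3400 m (saturated, 5.4°C/km): ΔT = -5.4 × 1.6 = -8.64°C → T = -9.9°C
Environment:
  100 → 900 m (environment, lower layer, 10.9°C/km): ΔT = -10.9 × 0.8 = -8.72°C → T = 6.68°C
  900 → 3400 m (environment, upper layer, 3°C/km): ΔT = -3 × 2.5 = -7.5°C → T = -0.82°C
T_parcel − T_env = -9.9 − (-0.82) = -9.08°C

-9.08°C (parcel cooler than environment)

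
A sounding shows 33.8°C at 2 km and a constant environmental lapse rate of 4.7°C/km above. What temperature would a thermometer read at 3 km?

29.1°C

2000–3000 m, environmental: Δz = 1 km ⇒ ΔT = -4.7°C; T = 29.1°C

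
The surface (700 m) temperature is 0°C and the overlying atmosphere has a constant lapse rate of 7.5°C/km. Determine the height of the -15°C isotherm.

2700 m

Height above start = (0 − (-15)) / 7.5 = 2 km
Altitude = 700 m + 2000 m = 2700 m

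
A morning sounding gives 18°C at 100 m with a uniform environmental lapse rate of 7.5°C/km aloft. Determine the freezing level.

2500 m

Height above start = (18 − 0) / 7.5 = 2.4 km
Altitude = 100 m + 2400 m = 2500 m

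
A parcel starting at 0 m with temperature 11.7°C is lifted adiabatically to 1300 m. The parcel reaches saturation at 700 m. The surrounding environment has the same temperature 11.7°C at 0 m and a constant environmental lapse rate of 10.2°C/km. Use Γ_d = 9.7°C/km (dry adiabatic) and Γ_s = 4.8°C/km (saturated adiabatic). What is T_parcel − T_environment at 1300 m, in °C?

+3.59°C (parcel warmer than environment)

Parcel:
  Dry to 700 m: -9.7 × 0.7 km = -6.79°C, so T = 4.91°C.
  Saturated to 1300 m: -4.8 × 0.6 km = -2.88°C, so T = 2.03°C.
Environment:
  Environment to 1300 m: -10.2 × 1.3 km = -13.26°C, so T = -1.56°C.
T_parcel − T_env = 2.03 − (-1.56) = +3.59°C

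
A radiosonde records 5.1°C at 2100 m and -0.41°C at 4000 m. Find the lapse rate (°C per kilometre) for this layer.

2.9°C/km

Γ = −ΔT/Δz = (5.1 − (-0.41)) / (4000 − 2100) m
  = 5.51°C / 1.9 km = 2.9°C/km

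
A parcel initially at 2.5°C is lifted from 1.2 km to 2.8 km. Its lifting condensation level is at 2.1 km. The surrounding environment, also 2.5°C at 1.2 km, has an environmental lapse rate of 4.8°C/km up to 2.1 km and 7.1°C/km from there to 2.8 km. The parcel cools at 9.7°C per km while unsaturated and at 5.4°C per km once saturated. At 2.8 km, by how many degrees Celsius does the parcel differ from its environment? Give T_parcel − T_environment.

Parcel:
  From 1200 m to 2100 m (dry): cools by 9.7 × 0.9 = 8.73°C, giving -6.23°C.
  From 2100 m to 2800 m (saturated): cools by 5.4 × 0.7 = 3.78°C, giving -10.01°C.
Environment:
  From 1200 m to 2100 m (environment, lower layer): cools by 4.8 × 0.9 = 4.32°C, giving -1.82°C.
  From 2100 m to 2800 m (environment, upper layer): cools by 7.1 × 0.7 = 4.97°C, giving -6.79°C.
T_parcel − T_env = -10.01 − (-6.79) = -3.22°C

-3.22°C (parcel cooler than environment)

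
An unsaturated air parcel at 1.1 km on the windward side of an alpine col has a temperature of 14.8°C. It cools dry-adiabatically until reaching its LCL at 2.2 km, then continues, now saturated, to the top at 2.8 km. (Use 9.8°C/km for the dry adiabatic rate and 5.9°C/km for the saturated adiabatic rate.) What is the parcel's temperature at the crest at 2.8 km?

0.48°C

From 1100 m to 2200 m (dry): cools by 9.8 × 1.1 = 10.78°C, giving 4.02°C.
From 2200 m to 2800 m (saturated): cools by 5.9 × 0.6 = 3.54°C, giving 0.48°C.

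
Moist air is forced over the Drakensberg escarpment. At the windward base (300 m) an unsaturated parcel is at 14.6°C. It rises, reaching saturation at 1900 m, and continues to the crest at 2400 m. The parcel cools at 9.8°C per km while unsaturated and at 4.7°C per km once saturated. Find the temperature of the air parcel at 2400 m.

From 300 m to 1900 m (dry): cools by 9.8 × 1.6 = 15.68°C, giving -1.08°C.
From 1900 m to 2400 m (saturated): cools by 4.7 × 0.5 = 2.35°C, giving -3.43°C.

-3.43°C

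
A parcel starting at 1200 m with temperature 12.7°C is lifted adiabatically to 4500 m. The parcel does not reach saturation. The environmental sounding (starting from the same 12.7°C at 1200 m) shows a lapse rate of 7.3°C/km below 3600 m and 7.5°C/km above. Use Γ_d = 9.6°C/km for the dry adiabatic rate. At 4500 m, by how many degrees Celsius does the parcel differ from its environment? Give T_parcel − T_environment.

-7.41°C (parcel cooler than environment)

Parcel:
  From 1200 m to 4500 m (dry): cools by 9.6 × 3.3 = 31.68°C, giving -18.98°C.
Environment:
  From 1200 m to 3600 m (environment, lower layer): cools by 7.3 × 2.4 = 17.52°C, giving -4.82°C.
  From 3600 m to 4500 m (environment, upper layer): cools by 7.5 × 0.9 = 6.75°C, giving -11.57°C.
T_parcel − T_env = -18.98 − (-11.57) = -7.41°C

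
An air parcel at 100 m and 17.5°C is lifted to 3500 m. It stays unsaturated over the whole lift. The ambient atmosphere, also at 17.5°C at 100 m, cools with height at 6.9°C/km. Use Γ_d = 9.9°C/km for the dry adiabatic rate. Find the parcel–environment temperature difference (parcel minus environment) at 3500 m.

-10.2°C (parcel cooler than environment)

Parcel:
  From 100 m to 3500 m (dry): cools by 9.9 × 3.4 = 33.66°C, giving -16.16°C.
Environment:
  From 100 m to 3500 m (environment): cools by 6.9 × 3.4 = 23.46°C, giving -5.96°C.
T_parcel − T_env = -16.16 − (-5.96) = -10.2°C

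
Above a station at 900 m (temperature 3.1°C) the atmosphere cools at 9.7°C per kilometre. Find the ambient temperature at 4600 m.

900 → 4600 m (environmental, 9.7°C/km): ΔT = -9.7 × 3.7 = -35.89°C → T = -32.79°C

-32.79°C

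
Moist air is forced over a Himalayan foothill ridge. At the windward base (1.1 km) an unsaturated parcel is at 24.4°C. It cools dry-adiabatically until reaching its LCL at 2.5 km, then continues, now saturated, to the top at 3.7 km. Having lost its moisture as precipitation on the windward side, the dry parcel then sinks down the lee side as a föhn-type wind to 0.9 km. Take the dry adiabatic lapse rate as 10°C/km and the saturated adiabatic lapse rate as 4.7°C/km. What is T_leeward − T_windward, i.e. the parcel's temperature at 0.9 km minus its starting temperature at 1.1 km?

Dry to 2500 m: -10 × 1.4 km = -14°C, so T = 10.4°C.
Saturated to 3700 m: -4.7 × 1.2 km = -5.64°C, so T = 4.76°C.
Dry descent to 900 m: +10 × 2.8 km = +28°C, so T = 32.76°C.
Net change vs windward start: 32.76 − 24.4 = +8.36°C

+8.36°C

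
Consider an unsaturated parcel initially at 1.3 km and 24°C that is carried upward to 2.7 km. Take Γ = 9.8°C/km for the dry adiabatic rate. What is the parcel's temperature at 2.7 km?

1300 → 2700 m (dry adiabatic, 9.8°C/km): ΔT = -9.8 × 1.4 = -13.72°C → T = 10.28°C

10.28°C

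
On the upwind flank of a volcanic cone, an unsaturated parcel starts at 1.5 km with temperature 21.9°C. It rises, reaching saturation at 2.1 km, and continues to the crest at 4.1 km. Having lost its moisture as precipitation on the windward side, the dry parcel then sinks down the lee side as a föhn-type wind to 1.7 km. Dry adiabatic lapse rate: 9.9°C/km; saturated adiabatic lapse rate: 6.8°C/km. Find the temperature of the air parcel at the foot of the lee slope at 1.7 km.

1500–2100 m, dry: Δz = 0.6 km ⇒ ΔT = -5.94°C; T = 15.96°C
2100–4100 m, saturated: Δz = 2 km ⇒ ΔT = -13.6°C; T = 2.36°C
4100–1700 m, dry descent: Δz = 2.4 km ⇒ ΔT = +23.76°C; T = 26.12°C

26.12°C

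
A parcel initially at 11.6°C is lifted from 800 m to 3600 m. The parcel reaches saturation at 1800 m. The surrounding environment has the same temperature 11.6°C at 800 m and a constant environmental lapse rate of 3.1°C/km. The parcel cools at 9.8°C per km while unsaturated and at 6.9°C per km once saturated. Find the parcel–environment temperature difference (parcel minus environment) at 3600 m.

-13.54°C (parcel cooler than environment)

Parcel:
  800 → 1800 m (dry, 9.8°C/km): ΔT = -9.8 × 1 = -9.8°C → T = 1.8°C
  1800 → 3600 m (saturated, 6.9°C/km): ΔT = -6.9 × 1.8 = -12.42°C → T = -10.62°C
Environment:
  800 → 3600 m (environment, 3.1°C/km): ΔT = -3.1 × 2.8 = -8.68°C → T = 2.92°C
T_parcel − T_env = -10.62 − 2.92 = -13.54°C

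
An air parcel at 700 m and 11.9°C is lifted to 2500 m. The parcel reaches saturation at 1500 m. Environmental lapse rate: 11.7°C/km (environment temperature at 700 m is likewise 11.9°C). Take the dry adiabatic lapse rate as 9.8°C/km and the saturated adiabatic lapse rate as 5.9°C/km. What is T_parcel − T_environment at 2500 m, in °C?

Parcel:
  From 700 m to 1500 m (dry): cools by 9.8 × 0.8 = 7.84°C, giving 4.06°C.
  From 1500 m to 2500 m (saturated): cools by 5.9 × 1 = 5.9°C, giving -1.84°C.
Environment:
  From 700 m to 2500 m (environment): cools by 11.7 × 1.8 = 21.06°C, giving -9.16°C.
T_parcel − T_env = -1.84 − (-9.16) = +7.32°C

+7.32°C (parcel warmer than environment)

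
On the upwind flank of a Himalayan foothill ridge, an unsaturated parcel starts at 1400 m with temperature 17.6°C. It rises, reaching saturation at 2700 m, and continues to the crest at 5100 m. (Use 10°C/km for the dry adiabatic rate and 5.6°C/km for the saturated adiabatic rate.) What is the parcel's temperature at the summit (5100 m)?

-8.84°C

Dry to 2700 m: -10 × 1.3 km = -13°C, so T = 4.6°C.
Saturated to 5100 m: -5.6 × 2.4 km = -13.44°C, so T = -8.84°C.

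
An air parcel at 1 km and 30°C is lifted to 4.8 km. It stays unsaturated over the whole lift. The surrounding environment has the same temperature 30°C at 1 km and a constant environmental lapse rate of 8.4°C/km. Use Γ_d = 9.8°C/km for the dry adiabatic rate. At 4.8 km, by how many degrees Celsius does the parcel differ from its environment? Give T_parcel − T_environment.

-5.32°C (parcel cooler than environment)

Parcel:
  From 1000 m to 4800 m (dry): cools by 9.8 × 3.8 = 37.24°C, giving -7.24°C.
Environment:
  From 1000 m to 4800 m (environment): cools by 8.4 × 3.8 = 31.92°C, giving -1.92°C.
T_parcel − T_env = -7.24 − (-1.92) = -5.32°C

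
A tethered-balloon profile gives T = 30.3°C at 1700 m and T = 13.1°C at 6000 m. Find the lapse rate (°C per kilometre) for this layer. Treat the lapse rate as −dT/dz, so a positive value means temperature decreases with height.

4°C/km

Γ = −ΔT/Δz = (30.3 − 13.1) / (6000 − 1700) m
  = 17.2°C / 4.3 km = 4°C/km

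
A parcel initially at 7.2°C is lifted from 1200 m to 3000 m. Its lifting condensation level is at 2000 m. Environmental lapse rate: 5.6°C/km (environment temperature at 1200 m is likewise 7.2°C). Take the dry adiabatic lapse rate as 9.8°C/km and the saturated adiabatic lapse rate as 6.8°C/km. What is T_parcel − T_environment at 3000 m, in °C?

Parcel:
  1200 → 2000 m (dry, 9.8°C/km): ΔT = -9.8 × 0.8 = -7.84°C → T = -0.64°C
  2000 → 3000 m (saturated, 6.8°C/km): ΔT = -6.8 × 1 = -6.8°C → T = -7.44°C
Environment:
  1200 → 3000 m (environment, 5.6°C/km): ΔT = -5.6 × 1.8 = -10.08°C → T = -2.88°C
T_parcel − T_env = -7.44 − (-2.88) = -4.56°C

-4.56°C (parcel cooler than environment)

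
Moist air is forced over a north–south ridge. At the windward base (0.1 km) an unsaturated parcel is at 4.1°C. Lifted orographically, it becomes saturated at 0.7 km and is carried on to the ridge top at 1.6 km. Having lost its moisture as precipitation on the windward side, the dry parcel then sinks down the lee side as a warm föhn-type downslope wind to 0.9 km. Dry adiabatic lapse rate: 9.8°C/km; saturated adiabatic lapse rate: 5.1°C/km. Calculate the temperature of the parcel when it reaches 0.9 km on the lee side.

From 100 m to 700 m (dry): cools by 9.8 × 0.6 = 5.88°C, giving -1.78°C.
From 700 m to 1600 m (saturated): cools by 5.1 × 0.9 = 4.59°C, giving -6.37°C.
From 1600 m to 900 m (dry descent): warms by 9.8 × 0.7 = 6.86°C, giving 0.49°C.

0.49°C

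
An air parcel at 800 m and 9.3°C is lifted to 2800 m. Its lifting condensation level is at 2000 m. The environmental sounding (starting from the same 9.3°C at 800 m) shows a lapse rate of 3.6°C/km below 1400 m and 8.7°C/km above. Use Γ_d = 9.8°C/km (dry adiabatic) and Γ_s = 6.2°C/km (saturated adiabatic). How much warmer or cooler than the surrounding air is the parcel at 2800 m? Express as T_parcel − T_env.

-2.38°C (parcel cooler than environment)

Parcel:
  800–2000 m, dry: Δz = 1.2 km ⇒ ΔT = -11.76°C; T = -2.46°C
  2000–2800 m, saturated: Δz = 0.8 km ⇒ ΔT = -4.96°C; T = -7.42°C
Environment:
  800–1400 m, environment, lower layer: Δz = 0.6 km ⇒ ΔT = -2.16°C; T = 7.14°C
  1400–2800 m, environment, upper layer: Δz = 1.4 km ⇒ ΔT = -12.18°C; T = -5.04°C
T_parcel − T_env = -7.42 − (-5.04) = -2.38°C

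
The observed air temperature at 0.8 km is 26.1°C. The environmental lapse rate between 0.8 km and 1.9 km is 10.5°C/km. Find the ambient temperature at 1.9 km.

800 → 1900 m (environmental, 10.5°C/km): ΔT = -10.5 × 1.1 = -11.55°C → T = 14.55°C

14.55°C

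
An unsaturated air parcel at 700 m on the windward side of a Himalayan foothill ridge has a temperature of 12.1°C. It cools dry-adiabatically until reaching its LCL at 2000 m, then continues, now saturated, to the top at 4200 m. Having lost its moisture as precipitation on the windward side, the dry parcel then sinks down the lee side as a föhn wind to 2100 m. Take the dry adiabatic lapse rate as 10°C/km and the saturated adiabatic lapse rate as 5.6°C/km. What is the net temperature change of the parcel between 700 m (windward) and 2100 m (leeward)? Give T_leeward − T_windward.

-4.32°C

Dry to 2000 m: -10 × 1.3 km = -13°C, so T = -0.9°C.
Saturated to 4200 m: -5.6 × 2.2 km = -12.32°C, so T = -13.22°C.
Dry descent to 2100 m: +10 × 2.1 km = +21°C, so T = 7.78°C.
Net change vs windward start: 7.78 − 12.1 = -4.32°C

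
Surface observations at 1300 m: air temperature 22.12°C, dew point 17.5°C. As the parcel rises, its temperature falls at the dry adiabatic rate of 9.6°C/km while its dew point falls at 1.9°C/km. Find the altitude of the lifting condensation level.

T and T_d converge at 9.6 − 1.9 = 7.7°C per km
Height above start = (22.12 − 17.5) / 7.7 = 0.6 km
LCL altitude = 1300 m + 600 m = 1900 m

1900 m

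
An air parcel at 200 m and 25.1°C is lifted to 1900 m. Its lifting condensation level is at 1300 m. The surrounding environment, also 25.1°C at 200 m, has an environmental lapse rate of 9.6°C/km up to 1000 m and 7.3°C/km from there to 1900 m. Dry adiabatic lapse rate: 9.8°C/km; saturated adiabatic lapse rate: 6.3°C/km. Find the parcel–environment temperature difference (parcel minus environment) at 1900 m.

Parcel:
  Dry to 1300 m: -9.8 × 1.1 km = -10.78°C, so T = 14.32°C.
  Saturated to 1900 m: -6.3 × 0.6 km = -3.78°C, so T = 10.54°C.
Environment:
  Environment, lower layer to 1000 m: -9.6 × 0.8 km = -7.68°C, so T = 17.42°C.
  Environment, upper layer to 1900 m: -7.3 × 0.9 km = -6.57°C, so T = 10.85°C.
T_parcel − T_env = 10.54 − 10.85 = -0.31°C

-0.31°C (parcel cooler than environment)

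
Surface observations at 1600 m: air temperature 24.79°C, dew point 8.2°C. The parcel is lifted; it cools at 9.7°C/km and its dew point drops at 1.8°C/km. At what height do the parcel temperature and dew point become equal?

T and T_d converge at 9.7 − 1.8 = 7.9°C per km
Height above start = (24.79 − 8.2) / 7.9 = 2.1 km
LCL altitude = 1600 m + 2100 m = 3700 m

3700 m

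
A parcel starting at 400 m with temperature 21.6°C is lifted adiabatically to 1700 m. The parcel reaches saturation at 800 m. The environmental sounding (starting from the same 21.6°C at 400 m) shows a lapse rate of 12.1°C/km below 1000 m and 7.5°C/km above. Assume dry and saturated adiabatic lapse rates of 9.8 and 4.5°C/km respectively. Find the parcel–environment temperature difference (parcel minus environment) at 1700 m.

+4.54°C (parcel warmer than environment)

Parcel:
  From 400 m to 800 m (dry): cools by 9.8 × 0.4 = 3.92°C, giving 17.68°C.
  From 800 m to 1700 m (saturated): cools by 4.5 × 0.9 = 4.05°C, giving 13.63°C.
Environment:
  From 400 m to 1000 m (environment, lower layer): cools by 12.1 × 0.6 = 7.26°C, giving 14.34°C.
  From 1000 m to 1700 m (environment, upper layer): cools by 7.5 × 0.7 = 5.25°C, giving 9.09°C.
T_parcel − T_env = 13.63 − 9.09 = +4.54°C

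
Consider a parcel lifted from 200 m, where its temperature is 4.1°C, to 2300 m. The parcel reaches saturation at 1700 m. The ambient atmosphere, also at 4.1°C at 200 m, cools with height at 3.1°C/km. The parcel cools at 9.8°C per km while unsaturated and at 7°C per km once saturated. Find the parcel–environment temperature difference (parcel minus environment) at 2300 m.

-12.39°C (parcel cooler than environment)

Parcel:
  200 → 1700 m (dry, 9.8°C/km): ΔT = -9.8 × 1.5 = -14.7°C → T = -10.6°C
  1700 → 2300 m (saturated, 7°C/km): ΔT = -7 × 0.6 = -4.2°C → T = -14.8°C
Environment:
  200 → 2300 m (environment, 3.1°C/km): ΔT = -3.1 × 2.1 = -6.51°C → T = -2.41°C
T_parcel − T_env = -14.8 − (-2.41) = -12.39°C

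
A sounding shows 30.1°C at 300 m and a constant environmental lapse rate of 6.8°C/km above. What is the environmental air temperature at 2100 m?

17.86°C

Environmental to 2100 m: -6.8 × 1.8 km = -12.24°C, so T = 17.86°C.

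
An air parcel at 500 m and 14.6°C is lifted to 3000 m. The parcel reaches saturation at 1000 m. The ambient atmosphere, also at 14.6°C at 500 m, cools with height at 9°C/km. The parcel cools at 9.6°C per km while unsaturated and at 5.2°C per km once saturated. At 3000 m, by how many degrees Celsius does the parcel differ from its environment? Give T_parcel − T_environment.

Parcel:
  Dry to 1000 m: -9.6 × 0.5 km = -4.8°C, so T = 9.8°C.
  Saturated to 3000 m: -5.2 × 2 km = -10.4°C, so T = -0.6°C.
Environment:
  Environment to 3000 m: -9 × 2.5 km = -22.5°C, so T = -7.9°C.
T_parcel − T_env = -0.6 − (-7.9) = +7.3°C

+7.3°C (parcel warmer than environment)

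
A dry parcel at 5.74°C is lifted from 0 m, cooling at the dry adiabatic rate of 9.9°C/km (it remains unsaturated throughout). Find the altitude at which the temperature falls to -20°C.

Height above start = (5.74 − (-20)) / 9.9 = 2.6 km
Altitude = 0 m + 2600 m = 2600 m

2600 m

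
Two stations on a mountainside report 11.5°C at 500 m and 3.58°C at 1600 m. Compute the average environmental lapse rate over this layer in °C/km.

Γ = −ΔT/Δz = (11.5 − 3.58) / (1600 − 500) m
  = 7.92°C / 1.1 km = 7.2°C/km

7.2°C/km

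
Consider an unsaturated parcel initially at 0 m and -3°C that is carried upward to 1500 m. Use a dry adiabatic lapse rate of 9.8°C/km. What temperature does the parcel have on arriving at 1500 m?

-17.7°C

Dry adiabatic to 1500 m: -9.8 × 1.5 km = -14.7°C, so T = -17.7°C.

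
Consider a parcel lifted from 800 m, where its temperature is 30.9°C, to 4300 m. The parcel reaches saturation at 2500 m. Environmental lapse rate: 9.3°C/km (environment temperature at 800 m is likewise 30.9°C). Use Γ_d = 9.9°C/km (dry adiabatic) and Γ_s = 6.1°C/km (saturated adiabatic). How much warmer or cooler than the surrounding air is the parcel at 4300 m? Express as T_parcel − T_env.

+4.74°C (parcel warmer than environment)

Parcel:
  From 800 m to 2500 m (dry): cools by 9.9 × 1.7 = 16.83°C, giving 14.07°C.
  From 2500 m to 4300 m (saturated): cools by 6.1 × 1.8 = 10.98°C, giving 3.09°C.
Environment:
  From 800 m to 4300 m (environment): cools by 9.3 × 3.5 = 32.55°C, giving -1.65°C.
T_parcel − T_env = 3.09 − (-1.65) = +4.74°C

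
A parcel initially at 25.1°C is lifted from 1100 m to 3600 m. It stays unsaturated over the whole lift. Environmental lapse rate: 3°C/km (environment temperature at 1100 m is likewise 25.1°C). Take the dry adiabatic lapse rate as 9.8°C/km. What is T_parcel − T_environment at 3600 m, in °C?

-17°C (parcel cooler than environment)

Parcel:
  From 1100 m to 3600 m (dry): cools by 9.8 × 2.5 = 24.5°C, giving 0.6°C.
Environment:
  From 1100 m to 3600 m (environment): cools by 3 × 2.5 = 7.5°C, giving 17.6°C.
T_parcel − T_env = 0.6 − 17.6 = -17°C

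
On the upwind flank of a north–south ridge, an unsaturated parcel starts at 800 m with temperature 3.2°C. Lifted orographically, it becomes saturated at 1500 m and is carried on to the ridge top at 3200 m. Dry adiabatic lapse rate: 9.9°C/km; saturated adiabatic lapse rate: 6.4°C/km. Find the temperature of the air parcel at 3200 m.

From 800 m to 1500 m (dry): cools by 9.9 × 0.7 = 6.93°C, giving -3.73°C.
From 1500 m to 3200 m (saturated): cools by 6.4 × 1.7 = 10.88°C, giving -14.61°C.

-14.61°C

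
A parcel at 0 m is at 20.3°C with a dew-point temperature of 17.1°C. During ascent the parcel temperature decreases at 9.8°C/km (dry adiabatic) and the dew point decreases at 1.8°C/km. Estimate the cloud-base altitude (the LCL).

T and T_d converge at 9.8 − 1.8 = 8°C per km
Height above start = (20.3 − 17.1) / 8 = 0.4 km
LCL altitude = 0 m + 400 m = 400 m

400 m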